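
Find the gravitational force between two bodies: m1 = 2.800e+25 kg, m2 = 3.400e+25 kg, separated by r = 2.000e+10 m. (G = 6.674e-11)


F = G*m1*m2/r^2 = 6.674e-11 * 2.800e+25 * 3.400e+25 / (2.000e+10)^2 = 6.674e-11 * 9.520e+50 / 4.000e+20 = 1.588e+20

1.588e+20 N


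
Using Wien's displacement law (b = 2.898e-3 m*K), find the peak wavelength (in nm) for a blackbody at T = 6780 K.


lam_max = b / T = 2.898e-3 / 6780 = 4.274e-07 m = 427.4336 nm

427.4336 nm


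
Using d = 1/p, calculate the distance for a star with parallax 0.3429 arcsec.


d = 1/p = 1/0.3429 = 2.9163

2.9163 pc


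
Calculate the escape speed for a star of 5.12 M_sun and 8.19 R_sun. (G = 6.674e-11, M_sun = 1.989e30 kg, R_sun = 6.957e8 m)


M = 5.12 * 1.989e30 kg = 1.018368e+31 kg; R = 8.19 * 6.957e8 m = 5.697783e+09 m. v_esc = sqrt(2GM/R) = sqrt(2 * 6.674e-11 * 1.018368e+31 / 5.697783e+09) = 488435.8341

488435.8341 m/s


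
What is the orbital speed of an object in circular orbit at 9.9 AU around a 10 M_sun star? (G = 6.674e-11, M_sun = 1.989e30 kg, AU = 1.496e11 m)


v = sqrt(GM/r) = sqrt(6.674e-11 * 1.989e+31 / 1.481e+12) = 29938.2974

29938.2974 m/s


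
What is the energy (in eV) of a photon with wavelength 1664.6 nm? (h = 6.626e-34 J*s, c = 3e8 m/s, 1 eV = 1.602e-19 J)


E = hc/lambda = 6.626e-34 * 3e8 / 1.665e-06 = 1.194e-19 J = 0.7454 eV

0.7454 eV


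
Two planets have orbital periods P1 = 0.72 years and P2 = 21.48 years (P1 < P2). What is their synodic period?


1/P_syn = |1/P1 - 1/P2| = |1/0.72 - 1/21.48| => P_syn = 0.745

0.745 years


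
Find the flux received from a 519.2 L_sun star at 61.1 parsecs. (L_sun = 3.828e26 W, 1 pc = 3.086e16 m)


F = L / (4*pi*d^2) = 1.987e+29 / (4*pi*(1.886e+18)^2) = 4.449e-09

4.449e-09 W/m^2


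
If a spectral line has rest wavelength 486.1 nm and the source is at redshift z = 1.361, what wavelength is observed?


lam_obs = lam_emit * (1 + z) = 486.1 * (1 + 1.361) = 1147.6821

1147.6821 nm


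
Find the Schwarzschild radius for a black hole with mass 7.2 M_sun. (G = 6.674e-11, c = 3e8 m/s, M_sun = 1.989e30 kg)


M = 7.2 * 1.989e30 kg = 1.43208e+31 kg. rs = 2GM/c^2 = 2 * 6.674e-11 * 1.43208e+31 / (3e8)^2 = 21239.3376

21239.3376 m


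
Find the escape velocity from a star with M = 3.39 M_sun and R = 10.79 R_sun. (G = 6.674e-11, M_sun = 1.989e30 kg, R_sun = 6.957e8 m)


M = 3.39 * 1.989e30 kg = 6.74271e+30 kg; R = 10.79 * 6.957e8 m = 7.506603e+09 m. v_esc = sqrt(2GM/R) = sqrt(2 * 6.674e-11 * 6.74271e+30 / 7.506603e+09) = 346261.0293

346261.0293 m/s


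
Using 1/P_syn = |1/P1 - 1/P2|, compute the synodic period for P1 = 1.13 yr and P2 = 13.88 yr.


1/P_syn = |1/P1 - 1/P2| = |1/1.13 - 1/13.88| => P_syn = 1.2301

1.2301 years


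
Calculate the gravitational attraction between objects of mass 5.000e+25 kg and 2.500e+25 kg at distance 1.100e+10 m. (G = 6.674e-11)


F = G*m1*m2/r^2 = 6.674e-11 * 5.000e+25 * 2.500e+25 / (1.100e+10)^2 = 6.674e-11 * 1.250e+51 / 1.210e+20 = 6.895e+20

6.895e+20 N


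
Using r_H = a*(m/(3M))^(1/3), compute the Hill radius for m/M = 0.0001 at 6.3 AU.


r_H = a * (m/3M)^(1/3) = 6.3 * (0.0001/3)^(1/3) = 0.2028

0.2028 AU


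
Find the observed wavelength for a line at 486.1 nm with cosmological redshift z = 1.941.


lam_obs = lam_emit * (1 + z) = 486.1 * (1 + 1.941) = 1429.6201

1429.6201 nm


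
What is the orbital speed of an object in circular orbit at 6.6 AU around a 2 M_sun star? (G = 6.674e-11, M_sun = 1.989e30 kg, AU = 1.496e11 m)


v = sqrt(GM/r) = sqrt(6.674e-11 * 3.978e+30 / 9.874e+11) = 16397.8808

16397.8808 m/s


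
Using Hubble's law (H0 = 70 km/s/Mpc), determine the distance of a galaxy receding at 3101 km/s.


d = v / H0 = 3101 / 70 = 44.3

44.3 Mpc


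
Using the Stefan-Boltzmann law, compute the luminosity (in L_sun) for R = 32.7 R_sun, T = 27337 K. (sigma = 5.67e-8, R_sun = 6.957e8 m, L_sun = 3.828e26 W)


R = 32.7 * 6.957e8 m = 2.274939e+10 m. L = 4*pi*R^2*sigma*T^4 = 4*pi*(2.274939e+10)^2 * 5.67e-8 * 27337^4 = 2.059376943e+32 W. L/L_sun = 2.059376943e+32 / 3.828e26 = 537977.2579

537977.2579 L_sun


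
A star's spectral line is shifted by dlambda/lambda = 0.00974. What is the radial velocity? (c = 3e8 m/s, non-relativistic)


v = (dlambda/lambda) * c = 0.00974 * 3e8 = 2.922e+06

2.922e+06 m/s


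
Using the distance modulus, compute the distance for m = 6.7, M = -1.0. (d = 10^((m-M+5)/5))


d = 10^((m - M + 5)/5) = 10^((6.7 - -1.0 + 5)/5) = 346.7369

346.7369 pc


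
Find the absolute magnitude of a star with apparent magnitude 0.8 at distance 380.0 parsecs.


M = m - 5*log10(d) + 5 = 0.8 - 5*log10(380.0) + 5 = -7.0989

-7.0989


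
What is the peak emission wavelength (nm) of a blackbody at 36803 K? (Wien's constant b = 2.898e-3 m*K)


lam_max = b / T = 2.898e-3 / 36803 = 7.874e-08 m = 78.7436 nm

78.7436 nm


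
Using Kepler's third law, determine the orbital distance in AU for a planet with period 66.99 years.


a = P^(2/3) = 66.99^(2/3) = 16.4945

16.4945 AU


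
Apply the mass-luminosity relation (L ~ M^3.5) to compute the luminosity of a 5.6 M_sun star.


L/L_sun = (M/M_sun)^3.5 = 5.6^3.5 = 415.5833

415.5833 L_sun


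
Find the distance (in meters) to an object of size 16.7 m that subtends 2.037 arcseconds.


D = size / theta_rad, theta_rad = 2.037 * pi/(180*3600) = 9.876e-06, D = 1.691e+06

1.691e+06 m


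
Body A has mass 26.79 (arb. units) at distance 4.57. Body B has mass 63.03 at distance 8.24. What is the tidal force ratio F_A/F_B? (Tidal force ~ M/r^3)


Ratio = (M1/r1^3) / (M2/r2^3) = (26.79/4.57^3) / (63.03/8.24^3) = 2.4915

2.4915


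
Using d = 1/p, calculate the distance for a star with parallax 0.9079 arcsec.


d = 1/p = 1/0.9079 = 1.1014

1.1014 pc


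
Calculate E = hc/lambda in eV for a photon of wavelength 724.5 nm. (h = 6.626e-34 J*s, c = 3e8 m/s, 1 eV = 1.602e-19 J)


E = hc/lambda = 6.626e-34 * 3e8 / 7.245e-07 = 2.744e-19 J = 1.7127 eV

1.7127 eV


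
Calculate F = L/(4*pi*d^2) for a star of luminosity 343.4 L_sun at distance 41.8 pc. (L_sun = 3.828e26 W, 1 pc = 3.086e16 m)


F = L / (4*pi*d^2) = 1.315e+29 / (4*pi*(1.290e+18)^2) = 6.287e-09

6.287e-09 W/m^2


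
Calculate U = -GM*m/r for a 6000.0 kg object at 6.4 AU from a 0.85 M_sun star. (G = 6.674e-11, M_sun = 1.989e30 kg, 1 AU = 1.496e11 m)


M = 0.85 * 1.989e30 kg = 1.69065e+30 kg; r = 6.4 AU * 1.496e11 m/AU = 9.5744e+11 m. U = -GM*m/r = -(6.674e-11 * 1.69065e+30 * 6000.0) / 9.5744e+11 = -7.071e+11

-7.071e+11 J


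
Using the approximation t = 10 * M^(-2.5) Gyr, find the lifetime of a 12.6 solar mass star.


t = 10 * M^(-2.5) = 10 * 12.6^(-2.5) = 0.0177

0.0177 Gyr


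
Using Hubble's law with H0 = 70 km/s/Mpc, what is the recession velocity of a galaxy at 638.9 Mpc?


v = H0 * d = 70 * 638.9 = 44723.0

44723.0 km/s


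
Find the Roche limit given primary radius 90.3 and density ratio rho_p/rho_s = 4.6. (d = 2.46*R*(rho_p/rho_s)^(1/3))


d_Roche = 2.46 * 90.3 * 4.6^(1/3) = 369.4385

369.4385


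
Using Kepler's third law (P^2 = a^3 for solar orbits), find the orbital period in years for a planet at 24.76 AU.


P = a^(3/2) = 24.76^1.5 = 123.2043

123.2043 years


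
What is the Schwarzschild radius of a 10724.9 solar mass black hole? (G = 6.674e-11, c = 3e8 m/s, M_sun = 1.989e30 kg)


M = 10724.9 * 1.989e30 kg = 2.13318261e+34 kg. rs = 2GM/c^2 = 2 * 6.674e-11 * 2.13318261e+34 / (3e8)^2 = 3.164e+07

3.164e+07 m


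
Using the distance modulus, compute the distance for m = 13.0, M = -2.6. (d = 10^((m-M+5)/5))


d = 10^((m - M + 5)/5) = 10^((13.0 - -2.6 + 5)/5) = 13182.5674

13182.5674 pc


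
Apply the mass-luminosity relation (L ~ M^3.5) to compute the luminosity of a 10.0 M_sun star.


L/L_sun = (M/M_sun)^3.5 = 10.0^3.5 = 3162.2777

3162.2777 L_sun


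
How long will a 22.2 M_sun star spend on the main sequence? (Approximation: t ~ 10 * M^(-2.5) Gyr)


t = 10 * M^(-2.5) = 10 * 22.2^(-2.5) = 0.0043

0.0043 Gyr


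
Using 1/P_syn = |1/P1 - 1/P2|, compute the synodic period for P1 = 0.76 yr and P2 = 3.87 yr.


1/P_syn = |1/P1 - 1/P2| = |1/0.76 - 1/3.87| => P_syn = 0.9457

0.9457 years


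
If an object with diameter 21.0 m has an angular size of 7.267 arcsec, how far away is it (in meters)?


D = size / theta_rad, theta_rad = 7.267 * pi/(180*3600) = 3.523e-05, D = 596059.0245

596059.0245 m


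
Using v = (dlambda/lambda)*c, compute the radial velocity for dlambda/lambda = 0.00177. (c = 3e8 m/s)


v = (dlambda/lambda) * c = 0.00177 * 3e8 = 531000.0

531000.0 m/s


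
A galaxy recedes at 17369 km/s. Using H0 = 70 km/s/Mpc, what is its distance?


d = v / H0 = 17369 / 70 = 248.1286

248.1286 Mpc


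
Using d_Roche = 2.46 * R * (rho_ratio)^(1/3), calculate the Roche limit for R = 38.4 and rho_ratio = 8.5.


d_Roche = 2.46 * 38.4 * 8.5^(1/3) = 192.7847

192.7847


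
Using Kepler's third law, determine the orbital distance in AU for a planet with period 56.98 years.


a = P^(2/3) = 56.98^(2/3) = 14.8075

14.8075 AU


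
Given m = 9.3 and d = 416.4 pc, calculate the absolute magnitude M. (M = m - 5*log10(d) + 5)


M = m - 5*log10(d) + 5 = 9.3 - 5*log10(416.4) + 5 = 1.2024

1.2024


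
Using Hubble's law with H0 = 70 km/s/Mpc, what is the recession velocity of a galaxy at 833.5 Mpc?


v = H0 * d = 70 * 833.5 = 58345.0

58345.0 km/s


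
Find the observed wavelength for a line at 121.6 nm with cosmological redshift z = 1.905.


lam_obs = lam_emit * (1 + z) = 121.6 * (1 + 1.905) = 353.248

353.248 nm


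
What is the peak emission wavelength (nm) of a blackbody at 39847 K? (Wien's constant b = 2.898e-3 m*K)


lam_max = b / T = 2.898e-3 / 39847 = 7.273e-08 m = 72.7282 nm

72.7282 nm


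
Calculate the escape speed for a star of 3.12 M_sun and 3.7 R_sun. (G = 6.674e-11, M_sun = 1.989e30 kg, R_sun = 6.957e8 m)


M = 3.12 * 1.989e30 kg = 6.20568e+30 kg; R = 3.7 * 6.957e8 m = 2.57409e+09 m. v_esc = sqrt(2GM/R) = sqrt(2 * 6.674e-11 * 6.20568e+30 / 2.57409e+09) = 567271.4463

567271.4463 m/s


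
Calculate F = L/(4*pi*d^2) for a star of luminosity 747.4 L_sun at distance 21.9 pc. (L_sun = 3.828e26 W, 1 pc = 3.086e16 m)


F = L / (4*pi*d^2) = 2.861e+29 / (4*pi*(6.758e+17)^2) = 4.985e-08

4.985e-08 W/m^2


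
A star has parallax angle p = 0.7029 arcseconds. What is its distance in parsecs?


d = 1/p = 1/0.7029 = 1.4227

1.4227 pc


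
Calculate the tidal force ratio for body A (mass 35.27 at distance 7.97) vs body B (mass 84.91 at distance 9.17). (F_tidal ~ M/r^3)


Ratio = (M1/r1^3) / (M2/r2^3) = (35.27/7.97^3) / (84.91/9.17^3) = 0.6327

0.6327


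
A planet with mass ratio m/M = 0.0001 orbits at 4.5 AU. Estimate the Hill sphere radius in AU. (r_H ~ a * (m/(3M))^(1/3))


r_H = a * (m/3M)^(1/3) = 4.5 * (0.0001/3)^(1/3) = 0.1448

0.1448 AU


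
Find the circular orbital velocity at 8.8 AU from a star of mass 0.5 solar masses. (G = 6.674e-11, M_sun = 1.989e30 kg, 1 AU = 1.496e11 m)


v = sqrt(GM/r) = sqrt(6.674e-11 * 9.945e+29 / 1.316e+12) = 7100.4907

7100.4907 m/s


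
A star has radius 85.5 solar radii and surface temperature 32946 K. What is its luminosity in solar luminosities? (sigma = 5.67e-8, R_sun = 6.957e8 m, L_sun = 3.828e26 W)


R = 85.5 * 6.957e8 m = 5.948235e+10 m. L = 4*pi*R^2*sigma*T^4 = 4*pi*(5.948235e+10)^2 * 5.67e-8 * 32946^4 = 2.970160618e+33 W. L/L_sun = 2.970160618e+33 / 3.828e26 = 7.759e+06

7.759e+06 L_sun


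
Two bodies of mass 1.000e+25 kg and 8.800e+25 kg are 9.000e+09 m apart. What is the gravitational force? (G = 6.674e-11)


F = G*m1*m2/r^2 = 6.674e-11 * 1.000e+25 * 8.800e+25 / (9.000e+09)^2 = 6.674e-11 * 8.800e+50 / 8.100e+19 = 7.251e+20

7.251e+20 N


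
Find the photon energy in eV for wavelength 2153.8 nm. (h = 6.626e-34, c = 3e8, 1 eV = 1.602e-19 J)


E = hc/lambda = 6.626e-34 * 3e8 / 2.154e-06 = 9.229e-20 J = 0.5761 eV

0.5761 eV


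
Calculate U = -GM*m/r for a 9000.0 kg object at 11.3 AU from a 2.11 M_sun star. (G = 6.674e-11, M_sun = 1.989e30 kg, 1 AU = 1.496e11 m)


M = 2.11 * 1.989e30 kg = 4.19679e+30 kg; r = 11.3 AU * 1.496e11 m/AU = 1.69048e+12 m. U = -GM*m/r = -(6.674e-11 * 4.19679e+30 * 9000.0) / 1.69048e+12 = -1.491e+12

-1.491e+12 J


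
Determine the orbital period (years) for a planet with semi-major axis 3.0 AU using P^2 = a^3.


P = a^(3/2) = 3.0^1.5 = 5.1962

5.1962 years


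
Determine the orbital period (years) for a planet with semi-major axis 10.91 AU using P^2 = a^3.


P = a^(3/2) = 10.91^1.5 = 36.036

36.036 years


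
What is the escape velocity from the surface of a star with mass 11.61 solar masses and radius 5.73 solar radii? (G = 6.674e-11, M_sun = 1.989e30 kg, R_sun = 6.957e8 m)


M = 11.61 * 1.989e30 kg = 2.309229e+31 kg; R = 5.73 * 6.957e8 m = 3.986361e+09 m. v_esc = sqrt(2GM/R) = sqrt(2 * 6.674e-11 * 2.309229e+31 / 3.986361e+09) = 879332.8297

879332.8297 m/s


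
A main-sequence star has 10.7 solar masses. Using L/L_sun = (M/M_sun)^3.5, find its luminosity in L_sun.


L/L_sun = (M/M_sun)^3.5 = 10.7^3.5 = 4007.2203

4007.2203 L_sun


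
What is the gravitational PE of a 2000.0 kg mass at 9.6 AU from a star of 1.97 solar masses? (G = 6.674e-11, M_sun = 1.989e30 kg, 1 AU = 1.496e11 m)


M = 1.97 * 1.989e30 kg = 3.91833e+30 kg; r = 9.6 AU * 1.496e11 m/AU = 1.43616e+12 m. U = -GM*m/r = -(6.674e-11 * 3.91833e+30 * 2000.0) / 1.43616e+12 = -3.642e+11

-3.642e+11 J


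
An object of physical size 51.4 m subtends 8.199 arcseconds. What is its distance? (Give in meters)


D = size / theta_rad, theta_rad = 8.199 * pi/(180*3600) = 3.975e-05, D = 1.293e+06

1.293e+06 m


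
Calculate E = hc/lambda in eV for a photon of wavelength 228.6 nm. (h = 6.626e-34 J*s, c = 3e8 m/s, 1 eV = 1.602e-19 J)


E = hc/lambda = 6.626e-34 * 3e8 / 2.286e-07 = 8.696e-19 J = 5.4279 eV

5.4279 eV


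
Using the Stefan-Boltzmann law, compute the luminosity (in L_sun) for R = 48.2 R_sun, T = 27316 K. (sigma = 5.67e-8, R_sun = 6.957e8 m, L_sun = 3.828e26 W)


R = 48.2 * 6.957e8 m = 3.353274e+10 m. L = 4*pi*R^2*sigma*T^4 = 4*pi*(3.353274e+10)^2 * 5.67e-8 * 27316^4 = 4.460663087e+32 W. L/L_sun = 4.460663087e+32 / 3.828e26 = 1.165e+06

1.165e+06 L_sun


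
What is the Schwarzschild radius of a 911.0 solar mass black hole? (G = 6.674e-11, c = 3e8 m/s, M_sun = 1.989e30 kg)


M = 911.0 * 1.989e30 kg = 1.811979e+33 kg. rs = 2GM/c^2 = 2 * 6.674e-11 * 1.811979e+33 / (3e8)^2 = 2.687e+06

2.687e+06 m


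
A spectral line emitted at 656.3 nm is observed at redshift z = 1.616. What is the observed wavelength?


lam_obs = lam_emit * (1 + z) = 656.3 * (1 + 1.616) = 1716.8808

1716.8808 nm


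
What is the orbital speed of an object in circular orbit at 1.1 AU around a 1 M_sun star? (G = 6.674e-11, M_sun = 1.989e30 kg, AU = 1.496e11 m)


v = sqrt(GM/r) = sqrt(6.674e-11 * 1.989e+30 / 1.646e+11) = 28401.9627

28401.9627 m/s


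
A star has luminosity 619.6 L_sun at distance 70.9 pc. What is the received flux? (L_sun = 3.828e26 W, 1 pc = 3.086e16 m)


F = L / (4*pi*d^2) = 2.372e+29 / (4*pi*(2.188e+18)^2) = 3.943e-09

3.943e-09 W/m^2


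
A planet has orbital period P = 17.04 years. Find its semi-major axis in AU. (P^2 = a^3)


a = P^(2/3) = 17.04^(2/3) = 6.6219

6.6219 AU


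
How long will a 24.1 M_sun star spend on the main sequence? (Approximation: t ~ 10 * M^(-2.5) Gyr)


t = 10 * M^(-2.5) = 10 * 24.1^(-2.5) = 0.0035

0.0035 Gyr


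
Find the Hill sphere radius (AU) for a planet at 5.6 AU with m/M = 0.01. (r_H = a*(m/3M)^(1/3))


r_H = a * (m/3M)^(1/3) = 5.6 * (0.01/3)^(1/3) = 0.8365

0.8365 AU


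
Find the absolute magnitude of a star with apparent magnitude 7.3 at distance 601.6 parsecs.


M = m - 5*log10(d) + 5 = 7.3 - 5*log10(601.6) + 5 = -1.5965

-1.5965


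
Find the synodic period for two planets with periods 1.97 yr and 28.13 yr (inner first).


1/P_syn = |1/P1 - 1/P2| = |1/1.97 - 1/28.13| => P_syn = 2.1184

2.1184 years


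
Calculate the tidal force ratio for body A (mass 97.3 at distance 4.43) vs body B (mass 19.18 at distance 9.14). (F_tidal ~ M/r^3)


Ratio = (M1/r1^3) / (M2/r2^3) = (97.3/4.43^3) / (19.18/9.14^3) = 44.5545

44.5545


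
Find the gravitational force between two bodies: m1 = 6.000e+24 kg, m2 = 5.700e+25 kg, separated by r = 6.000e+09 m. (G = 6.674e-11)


F = G*m1*m2/r^2 = 6.674e-11 * 6.000e+24 * 5.700e+25 / (6.000e+09)^2 = 6.674e-11 * 3.420e+50 / 3.600e+19 = 6.340e+20

6.340e+20 N


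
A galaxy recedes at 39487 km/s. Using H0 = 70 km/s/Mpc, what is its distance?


d = v / H0 = 39487 / 70 = 564.1

564.1 Mpc


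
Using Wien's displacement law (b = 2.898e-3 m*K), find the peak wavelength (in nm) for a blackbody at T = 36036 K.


lam_max = b / T = 2.898e-3 / 36036 = 8.042e-08 m = 80.4196 nm

80.4196 nm


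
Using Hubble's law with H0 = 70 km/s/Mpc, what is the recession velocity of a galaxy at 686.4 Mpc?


v = H0 * d = 70 * 686.4 = 48048.0

48048.0 km/s


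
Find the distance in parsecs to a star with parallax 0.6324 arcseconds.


d = 1/p = 1/0.6324 = 1.5813

1.5813 pc


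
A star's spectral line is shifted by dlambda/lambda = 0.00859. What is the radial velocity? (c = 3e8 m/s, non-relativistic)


v = (dlambda/lambda) * c = 0.00859 * 3e8 = 2.577e+06

2.577e+06 m/s


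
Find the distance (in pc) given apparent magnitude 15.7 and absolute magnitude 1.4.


d = 10^((m - M + 5)/5) = 10^((15.7 - 1.4 + 5)/5) = 7244.3596

7244.3596 pc


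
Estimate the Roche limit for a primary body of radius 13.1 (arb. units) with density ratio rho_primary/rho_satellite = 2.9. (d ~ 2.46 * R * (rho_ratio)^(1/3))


d_Roche = 2.46 * 13.1 * 2.9^(1/3) = 45.9557

45.9557


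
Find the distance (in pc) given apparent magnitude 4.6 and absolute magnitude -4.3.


d = 10^((m - M + 5)/5) = 10^((4.6 - -4.3 + 5)/5) = 602.5596

602.5596 pc


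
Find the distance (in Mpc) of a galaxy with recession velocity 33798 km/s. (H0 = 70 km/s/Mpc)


d = v / H0 = 33798 / 70 = 482.8286

482.8286 Mpc


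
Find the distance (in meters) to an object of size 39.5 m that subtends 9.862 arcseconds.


D = size / theta_rad, theta_rad = 9.862 * pi/(180*3600) = 4.781e-05, D = 826146.8107

826146.8107 m


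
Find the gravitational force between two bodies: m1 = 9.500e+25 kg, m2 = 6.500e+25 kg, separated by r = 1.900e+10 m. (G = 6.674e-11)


F = G*m1*m2/r^2 = 6.674e-11 * 9.500e+25 * 6.500e+25 / (1.900e+10)^2 = 6.674e-11 * 6.175e+51 / 3.610e+20 = 1.142e+21

1.142e+21 N


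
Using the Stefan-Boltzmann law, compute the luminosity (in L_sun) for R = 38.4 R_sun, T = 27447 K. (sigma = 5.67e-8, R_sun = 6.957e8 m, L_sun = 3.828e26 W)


R = 38.4 * 6.957e8 m = 2.671488e+10 m. L = 4*pi*R^2*sigma*T^4 = 4*pi*(2.671488e+10)^2 * 5.67e-8 * 27447^4 = 2.885884248e+32 W. L/L_sun = 2.885884248e+32 / 3.828e26 = 753888.257

753888.257 L_sun


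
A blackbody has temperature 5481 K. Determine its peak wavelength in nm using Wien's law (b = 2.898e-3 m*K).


lam_max = b / T = 2.898e-3 / 5481 = 5.287e-07 m = 528.7356 nm

528.7356 nm


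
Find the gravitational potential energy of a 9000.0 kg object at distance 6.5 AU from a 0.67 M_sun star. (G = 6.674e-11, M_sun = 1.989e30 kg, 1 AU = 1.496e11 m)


M = 0.67 * 1.989e30 kg = 1.33263e+30 kg; r = 6.5 AU * 1.496e11 m/AU = 9.724e+11 m. U = -GM*m/r = -(6.674e-11 * 1.33263e+30 * 9000.0) / 9.724e+11 = -8.232e+11

-8.232e+11 J


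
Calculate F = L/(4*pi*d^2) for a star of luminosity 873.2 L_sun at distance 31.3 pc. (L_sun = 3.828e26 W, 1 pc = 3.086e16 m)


F = L / (4*pi*d^2) = 3.343e+29 / (4*pi*(9.659e+17)^2) = 2.851e-08

2.851e-08 W/m^2


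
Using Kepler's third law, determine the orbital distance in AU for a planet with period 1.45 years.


a = P^(2/3) = 1.45^(2/3) = 1.2811

1.2811 AU


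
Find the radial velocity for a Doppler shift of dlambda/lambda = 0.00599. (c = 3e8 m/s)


v = (dlambda/lambda) * c = 0.00599 * 3e8 = 1.797e+06

1.797e+06 m/s


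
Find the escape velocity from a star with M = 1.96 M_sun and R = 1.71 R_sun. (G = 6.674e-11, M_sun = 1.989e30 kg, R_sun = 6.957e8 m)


M = 1.96 * 1.989e30 kg = 3.89844e+30 kg; R = 1.71 * 6.957e8 m = 1.189647e+09 m. v_esc = sqrt(2GM/R) = sqrt(2 * 6.674e-11 * 3.89844e+30 / 1.189647e+09) = 661369.9666

661369.9666 m/s


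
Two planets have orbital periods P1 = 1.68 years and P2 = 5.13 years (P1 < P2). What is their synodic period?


1/P_syn = |1/P1 - 1/P2| = |1/1.68 - 1/5.13| => P_syn = 2.4981

2.4981 years


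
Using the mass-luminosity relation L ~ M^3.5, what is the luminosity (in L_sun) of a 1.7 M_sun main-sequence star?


L/L_sun = (M/M_sun)^3.5 = 1.7^3.5 = 6.4058

6.4058 L_sun


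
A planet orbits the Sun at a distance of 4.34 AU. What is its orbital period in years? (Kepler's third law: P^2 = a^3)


P = a^(3/2) = 4.34^1.5 = 9.0414

9.0414 years


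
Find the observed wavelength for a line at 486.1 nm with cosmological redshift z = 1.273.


lam_obs = lam_emit * (1 + z) = 486.1 * (1 + 1.273) = 1104.9053

1104.9053 nm


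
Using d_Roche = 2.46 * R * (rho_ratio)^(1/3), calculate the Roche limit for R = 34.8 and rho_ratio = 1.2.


d_Roche = 2.46 * 34.8 * 1.2^(1/3) = 90.9721

90.9721


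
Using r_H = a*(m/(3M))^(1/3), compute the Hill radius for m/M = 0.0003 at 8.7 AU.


r_H = a * (m/3M)^(1/3) = 8.7 * (0.0003/3)^(1/3) = 0.4038

0.4038 AU


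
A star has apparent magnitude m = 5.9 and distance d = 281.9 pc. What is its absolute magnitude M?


M = m - 5*log10(d) + 5 = 5.9 - 5*log10(281.9) + 5 = -1.3505

-1.3505


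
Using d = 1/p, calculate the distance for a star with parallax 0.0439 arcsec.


d = 1/p = 1/0.0439 = 22.779

22.779 pc


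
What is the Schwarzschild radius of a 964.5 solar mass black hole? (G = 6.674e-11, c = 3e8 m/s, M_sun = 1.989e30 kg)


M = 964.5 * 1.989e30 kg = 1.9183905e+33 kg. rs = 2GM/c^2 = 2 * 6.674e-11 * 1.9183905e+33 / (3e8)^2 = 2.845e+06

2.845e+06 m


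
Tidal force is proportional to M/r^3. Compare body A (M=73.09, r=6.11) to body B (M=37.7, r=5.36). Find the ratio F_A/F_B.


Ratio = (M1/r1^3) / (M2/r2^3) = (73.09/6.11^3) / (37.7/5.36^3) = 1.3088

1.3088


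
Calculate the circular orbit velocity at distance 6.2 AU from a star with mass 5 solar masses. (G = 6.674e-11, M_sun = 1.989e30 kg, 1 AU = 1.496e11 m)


v = sqrt(GM/r) = sqrt(6.674e-11 * 9.945e+30 / 9.275e+11) = 26750.6201

26750.6201 m/s


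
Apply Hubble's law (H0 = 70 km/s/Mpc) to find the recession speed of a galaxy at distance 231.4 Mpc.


v = H0 * d = 70 * 231.4 = 16198.0

16198.0 km/s


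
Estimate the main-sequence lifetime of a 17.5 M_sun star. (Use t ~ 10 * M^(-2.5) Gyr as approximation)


t = 10 * M^(-2.5) = 10 * 17.5^(-2.5) = 0.0078

0.0078 Gyr


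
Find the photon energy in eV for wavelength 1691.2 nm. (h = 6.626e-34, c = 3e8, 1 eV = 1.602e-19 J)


E = hc/lambda = 6.626e-34 * 3e8 / 1.691e-06 = 1.175e-19 J = 0.7337 eV

0.7337 eV


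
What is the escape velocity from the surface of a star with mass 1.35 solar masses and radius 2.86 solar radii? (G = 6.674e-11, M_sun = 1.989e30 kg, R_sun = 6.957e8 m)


M = 1.35 * 1.989e30 kg = 2.68515e+30 kg; R = 2.86 * 6.957e8 m = 1.989702e+09 m. v_esc = sqrt(2GM/R) = sqrt(2 * 6.674e-11 * 2.68515e+30 / 1.989702e+09) = 424422.4583

424422.4583 m/s


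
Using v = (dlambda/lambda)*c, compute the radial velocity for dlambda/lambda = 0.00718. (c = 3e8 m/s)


v = (dlambda/lambda) * c = 0.00718 * 3e8 = 2.154e+06

2.154e+06 m/s


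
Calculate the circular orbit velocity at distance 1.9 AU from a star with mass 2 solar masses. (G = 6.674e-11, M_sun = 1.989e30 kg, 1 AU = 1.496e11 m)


v = sqrt(GM/r) = sqrt(6.674e-11 * 3.978e+30 / 2.842e+11) = 30562.079

30562.079 m/s


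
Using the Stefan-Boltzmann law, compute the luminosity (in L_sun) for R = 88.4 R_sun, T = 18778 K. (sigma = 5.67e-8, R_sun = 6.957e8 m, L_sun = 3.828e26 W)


R = 88.4 * 6.957e8 m = 6.149988e+10 m. L = 4*pi*R^2*sigma*T^4 = 4*pi*(6.149988e+10)^2 * 5.67e-8 * 18778^4 = 3.350725097e+32 W. L/L_sun = 3.350725097e+32 / 3.828e26 = 875320.0358

875320.0358 L_sun


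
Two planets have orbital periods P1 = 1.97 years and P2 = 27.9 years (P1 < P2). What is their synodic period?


1/P_syn = |1/P1 - 1/P2| = |1/1.97 - 1/27.9| => P_syn = 2.1197

2.1197 years


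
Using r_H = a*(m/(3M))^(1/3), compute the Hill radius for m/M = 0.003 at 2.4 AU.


r_H = a * (m/3M)^(1/3) = 2.4 * (0.003/3)^(1/3) = 0.24

0.24 AU


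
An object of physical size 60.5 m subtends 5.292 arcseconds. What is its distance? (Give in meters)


D = size / theta_rad, theta_rad = 5.292 * pi/(180*3600) = 2.566e-05, D = 2.358e+06

2.358e+06 m


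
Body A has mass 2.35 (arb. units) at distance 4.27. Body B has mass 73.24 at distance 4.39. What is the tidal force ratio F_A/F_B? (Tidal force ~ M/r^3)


Ratio = (M1/r1^3) / (M2/r2^3) = (2.35/4.27^3) / (73.24/4.39^3) = 0.0349

0.0349


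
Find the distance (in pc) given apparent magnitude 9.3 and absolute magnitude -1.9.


d = 10^((m - M + 5)/5) = 10^((9.3 - -1.9 + 5)/5) = 1737.8008

1737.8008 pc


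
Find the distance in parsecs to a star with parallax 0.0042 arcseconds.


d = 1/p = 1/0.0042 = 238.0952

238.0952 pc


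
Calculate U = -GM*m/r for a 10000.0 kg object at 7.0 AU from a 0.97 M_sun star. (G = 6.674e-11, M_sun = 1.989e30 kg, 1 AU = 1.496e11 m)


M = 0.97 * 1.989e30 kg = 1.92933e+30 kg; r = 7.0 AU * 1.496e11 m/AU = 1.0472e+12 m. U = -GM*m/r = -(6.674e-11 * 1.92933e+30 * 10000.0) / 1.0472e+12 = -1.230e+12

-1.230e+12 J


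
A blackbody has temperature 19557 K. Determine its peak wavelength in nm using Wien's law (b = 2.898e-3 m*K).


lam_max = b / T = 2.898e-3 / 19557 = 1.482e-07 m = 148.1822 nm

148.1822 nm


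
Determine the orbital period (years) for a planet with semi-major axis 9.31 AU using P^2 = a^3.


P = a^(3/2) = 9.31^1.5 = 28.4069

28.4069 years


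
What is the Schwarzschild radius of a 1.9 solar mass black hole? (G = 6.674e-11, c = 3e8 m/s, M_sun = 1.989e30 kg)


M = 1.9 * 1.989e30 kg = 3.7791e+30 kg. rs = 2GM/c^2 = 2 * 6.674e-11 * 3.7791e+30 / (3e8)^2 = 5604.8252

5604.8252 m


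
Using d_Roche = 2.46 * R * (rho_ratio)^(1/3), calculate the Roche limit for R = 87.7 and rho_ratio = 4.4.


d_Roche = 2.46 * 87.7 * 4.4^(1/3) = 353.524

353.524


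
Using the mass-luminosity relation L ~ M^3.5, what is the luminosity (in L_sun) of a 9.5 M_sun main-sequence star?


L/L_sun = (M/M_sun)^3.5 = 9.5^3.5 = 2642.6072

2642.6072 L_sun


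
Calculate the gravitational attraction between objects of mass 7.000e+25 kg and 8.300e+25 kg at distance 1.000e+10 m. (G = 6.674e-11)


F = G*m1*m2/r^2 = 6.674e-11 * 7.000e+25 * 8.300e+25 / (1.000e+10)^2 = 6.674e-11 * 5.810e+51 / 1.000e+20 = 3.878e+21

3.878e+21 N


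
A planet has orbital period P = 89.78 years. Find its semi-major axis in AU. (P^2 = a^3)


a = P^(2/3) = 89.78^(2/3) = 20.0502

20.0502 AU


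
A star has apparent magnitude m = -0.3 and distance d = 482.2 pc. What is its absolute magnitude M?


M = m - 5*log10(d) + 5 = -0.3 - 5*log10(482.2) + 5 = -8.7161

-8.7161


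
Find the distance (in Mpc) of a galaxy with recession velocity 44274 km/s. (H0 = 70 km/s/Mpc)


d = v / H0 = 44274 / 70 = 632.4857

632.4857 Mpc


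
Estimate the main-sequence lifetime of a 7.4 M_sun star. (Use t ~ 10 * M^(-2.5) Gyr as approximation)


t = 10 * M^(-2.5) = 10 * 7.4^(-2.5) = 0.0671

0.0671 Gyr


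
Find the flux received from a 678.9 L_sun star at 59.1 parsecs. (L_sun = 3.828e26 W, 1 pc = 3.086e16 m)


F = L / (4*pi*d^2) = 2.599e+29 / (4*pi*(1.824e+18)^2) = 6.217e-09

6.217e-09 W/m^2


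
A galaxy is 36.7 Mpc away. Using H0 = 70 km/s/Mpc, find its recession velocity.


v = H0 * d = 70 * 36.7 = 2569.0

2569.0 km/s


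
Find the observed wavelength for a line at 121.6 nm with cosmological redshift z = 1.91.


lam_obs = lam_emit * (1 + z) = 121.6 * (1 + 1.91) = 353.856

353.856 nm


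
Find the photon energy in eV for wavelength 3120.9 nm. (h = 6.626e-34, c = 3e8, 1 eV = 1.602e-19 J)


E = hc/lambda = 6.626e-34 * 3e8 / 3.121e-06 = 6.369e-20 J = 0.3976 eV

0.3976 eV


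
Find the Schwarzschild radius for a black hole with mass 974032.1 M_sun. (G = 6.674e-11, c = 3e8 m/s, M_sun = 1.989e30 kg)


M = 974032.1 * 1.989e30 kg = 1.937349847e+36 kg. rs = 2GM/c^2 = 2 * 6.674e-11 * 1.937349847e+36 / (3e8)^2 = 2.873e+09

2.873e+09 m


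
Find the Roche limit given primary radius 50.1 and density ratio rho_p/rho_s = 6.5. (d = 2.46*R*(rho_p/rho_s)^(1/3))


d_Roche = 2.46 * 50.1 * 6.5^(1/3) = 230.0085

230.0085


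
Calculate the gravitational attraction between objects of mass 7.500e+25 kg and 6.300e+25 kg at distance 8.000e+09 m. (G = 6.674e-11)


F = G*m1*m2/r^2 = 6.674e-11 * 7.500e+25 * 6.300e+25 / (8.000e+09)^2 = 6.674e-11 * 4.725e+51 / 6.400e+19 = 4.927e+21

4.927e+21 N


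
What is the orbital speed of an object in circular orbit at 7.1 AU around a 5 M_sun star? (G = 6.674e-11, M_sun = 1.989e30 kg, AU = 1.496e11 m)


v = sqrt(GM/r) = sqrt(6.674e-11 * 9.945e+30 / 1.062e+12) = 24997.7272

24997.7272 m/s


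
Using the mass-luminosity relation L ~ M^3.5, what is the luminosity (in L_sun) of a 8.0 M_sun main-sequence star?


L/L_sun = (M/M_sun)^3.5 = 8.0^3.5 = 1448.1547

1448.1547 L_sun


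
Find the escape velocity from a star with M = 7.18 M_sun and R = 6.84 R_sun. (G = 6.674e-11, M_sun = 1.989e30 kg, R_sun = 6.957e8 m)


M = 7.18 * 1.989e30 kg = 1.428102e+31 kg; R = 6.84 * 6.957e8 m = 4.758588e+09 m. v_esc = sqrt(2GM/R) = sqrt(2 * 6.674e-11 * 1.428102e+31 / 4.758588e+09) = 632919.7679

632919.7679 m/s


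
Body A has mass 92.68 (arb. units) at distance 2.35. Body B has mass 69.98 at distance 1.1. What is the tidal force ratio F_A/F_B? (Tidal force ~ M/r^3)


Ratio = (M1/r1^3) / (M2/r2^3) = (92.68/2.35^3) / (69.98/1.1^3) = 0.1358

0.1358


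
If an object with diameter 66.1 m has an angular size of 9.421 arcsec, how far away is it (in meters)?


D = size / theta_rad, theta_rad = 9.421 * pi/(180*3600) = 4.567e-05, D = 1.447e+06

1.447e+06 m


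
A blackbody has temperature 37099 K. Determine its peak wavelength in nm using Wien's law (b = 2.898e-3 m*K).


lam_max = b / T = 2.898e-3 / 37099 = 7.812e-08 m = 78.1153 nm

78.1153 nm


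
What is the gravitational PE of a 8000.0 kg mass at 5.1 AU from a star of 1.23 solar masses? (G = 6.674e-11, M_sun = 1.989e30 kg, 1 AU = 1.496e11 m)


M = 1.23 * 1.989e30 kg = 2.44647e+30 kg; r = 5.1 AU * 1.496e11 m/AU = 7.6296e+11 m. U = -GM*m/r = -(6.674e-11 * 2.44647e+30 * 8000.0) / 7.6296e+11 = -1.712e+12

-1.712e+12 J


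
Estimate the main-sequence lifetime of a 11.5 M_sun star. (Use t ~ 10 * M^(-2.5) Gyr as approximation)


t = 10 * M^(-2.5) = 10 * 11.5^(-2.5) = 0.0223

0.0223 Gyr


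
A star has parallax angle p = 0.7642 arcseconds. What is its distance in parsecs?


d = 1/p = 1/0.7642 = 1.3086

1.3086 pc


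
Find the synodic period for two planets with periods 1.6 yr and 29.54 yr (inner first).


1/P_syn = |1/P1 - 1/P2| = |1/1.6 - 1/29.54| => P_syn = 1.6916

1.6916 years


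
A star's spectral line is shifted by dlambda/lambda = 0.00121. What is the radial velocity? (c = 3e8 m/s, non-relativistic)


v = (dlambda/lambda) * c = 0.00121 * 3e8 = 363000.0

363000.0 m/s


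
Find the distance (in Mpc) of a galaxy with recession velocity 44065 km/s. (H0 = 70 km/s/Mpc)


d = v / H0 = 44065 / 70 = 629.5

629.5 Mpc


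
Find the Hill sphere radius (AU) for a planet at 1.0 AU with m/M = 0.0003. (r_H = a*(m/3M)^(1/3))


r_H = a * (m/3M)^(1/3) = 1.0 * (0.0003/3)^(1/3) = 0.0464

0.0464 AU


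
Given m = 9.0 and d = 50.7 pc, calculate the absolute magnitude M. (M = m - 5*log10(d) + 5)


M = m - 5*log10(d) + 5 = 9.0 - 5*log10(50.7) + 5 = 5.475

5.475


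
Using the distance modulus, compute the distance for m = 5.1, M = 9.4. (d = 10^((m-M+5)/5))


d = 10^((m - M + 5)/5) = 10^((5.1 - 9.4 + 5)/5) = 1.3804

1.3804 pc


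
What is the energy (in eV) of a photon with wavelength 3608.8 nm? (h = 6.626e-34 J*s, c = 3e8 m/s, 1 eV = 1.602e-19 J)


E = hc/lambda = 6.626e-34 * 3e8 / 3.609e-06 = 5.508e-20 J = 0.3438 eV

0.3438 eV


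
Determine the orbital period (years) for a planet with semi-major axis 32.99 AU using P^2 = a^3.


P = a^(3/2) = 32.99^1.5 = 189.4844

189.4844 years


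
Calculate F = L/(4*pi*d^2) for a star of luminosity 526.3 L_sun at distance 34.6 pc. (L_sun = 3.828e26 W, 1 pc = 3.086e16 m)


F = L / (4*pi*d^2) = 2.015e+29 / (4*pi*(1.068e+18)^2) = 1.406e-08

1.406e-08 W/m^2


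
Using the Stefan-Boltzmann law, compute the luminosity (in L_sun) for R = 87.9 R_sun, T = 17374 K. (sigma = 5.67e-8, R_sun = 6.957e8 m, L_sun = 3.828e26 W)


R = 87.9 * 6.957e8 m = 6.115203e+10 m. L = 4*pi*R^2*sigma*T^4 = 4*pi*(6.115203e+10)^2 * 5.67e-8 * 17374^4 = 2.427805822e+32 W. L/L_sun = 2.427805822e+32 / 3.828e26 = 634223.0464

634223.0464 L_sun


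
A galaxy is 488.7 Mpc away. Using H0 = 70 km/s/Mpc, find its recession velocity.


v = H0 * d = 70 * 488.7 = 34209.0

34209.0 km/s


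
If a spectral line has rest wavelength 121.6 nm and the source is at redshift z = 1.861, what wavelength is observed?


lam_obs = lam_emit * (1 + z) = 121.6 * (1 + 1.861) = 347.8976

347.8976 nm


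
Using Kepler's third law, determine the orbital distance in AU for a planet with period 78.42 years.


a = P^(2/3) = 78.42^(2/3) = 18.3211

18.3211 AU


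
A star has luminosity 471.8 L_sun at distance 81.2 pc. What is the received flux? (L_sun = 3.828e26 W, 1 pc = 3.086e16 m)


F = L / (4*pi*d^2) = 1.806e+29 / (4*pi*(2.506e+18)^2) = 2.289e-09

2.289e-09 W/m^2


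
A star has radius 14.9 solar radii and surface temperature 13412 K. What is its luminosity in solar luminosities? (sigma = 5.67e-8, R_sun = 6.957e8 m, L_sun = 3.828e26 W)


R = 14.9 * 6.957e8 m = 1.036593e+10 m. L = 4*pi*R^2*sigma*T^4 = 4*pi*(1.036593e+10)^2 * 5.67e-8 * 13412^4 = 2.477328765e+30 W. L/L_sun = 2.477328765e+30 / 3.828e26 = 6471.6007

6471.6007 L_sun


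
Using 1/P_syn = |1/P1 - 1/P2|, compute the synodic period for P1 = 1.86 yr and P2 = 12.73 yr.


1/P_syn = |1/P1 - 1/P2| = |1/1.86 - 1/12.73| => P_syn = 2.1783

2.1783 years


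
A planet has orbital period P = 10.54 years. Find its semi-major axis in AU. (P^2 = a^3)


a = P^(2/3) = 10.54^(2/3) = 4.8072

4.8072 AU


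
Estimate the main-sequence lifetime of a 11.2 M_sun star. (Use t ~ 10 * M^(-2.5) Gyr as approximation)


t = 10 * M^(-2.5) = 10 * 11.2^(-2.5) = 0.0238

0.0238 Gyr


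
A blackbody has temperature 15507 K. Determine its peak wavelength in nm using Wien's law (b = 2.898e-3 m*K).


lam_max = b / T = 2.898e-3 / 15507 = 1.869e-07 m = 186.8833 nm

186.8833 nm


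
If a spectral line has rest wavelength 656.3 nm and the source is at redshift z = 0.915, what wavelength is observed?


lam_obs = lam_emit * (1 + z) = 656.3 * (1 + 0.915) = 1256.8145

1256.8145 nm


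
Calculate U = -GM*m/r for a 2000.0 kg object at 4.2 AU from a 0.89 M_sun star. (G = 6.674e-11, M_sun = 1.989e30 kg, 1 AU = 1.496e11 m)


M = 0.89 * 1.989e30 kg = 1.77021e+30 kg; r = 4.2 AU * 1.496e11 m/AU = 6.2832e+11 m. U = -GM*m/r = -(6.674e-11 * 1.77021e+30 * 2000.0) / 6.2832e+11 = -3.761e+11

-3.761e+11 J


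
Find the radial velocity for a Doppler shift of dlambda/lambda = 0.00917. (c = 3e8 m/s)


v = (dlambda/lambda) * c = 0.00917 * 3e8 = 2.751e+06

2.751e+06 m/s


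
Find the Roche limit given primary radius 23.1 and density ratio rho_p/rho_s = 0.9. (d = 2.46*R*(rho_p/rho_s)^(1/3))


d_Roche = 2.46 * 23.1 * 0.9^(1/3) = 54.8649

54.8649


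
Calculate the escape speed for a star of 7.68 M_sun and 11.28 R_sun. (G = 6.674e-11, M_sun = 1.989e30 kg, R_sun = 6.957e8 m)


M = 7.68 * 1.989e30 kg = 1.527552e+31 kg; R = 11.28 * 6.957e8 m = 7.847496e+09 m. v_esc = sqrt(2GM/R) = sqrt(2 * 6.674e-11 * 1.527552e+31 / 7.847496e+09) = 509730.416

509730.416 m/s


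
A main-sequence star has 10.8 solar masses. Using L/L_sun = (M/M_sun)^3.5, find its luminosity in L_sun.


L/L_sun = (M/M_sun)^3.5 = 10.8^3.5 = 4139.8361

4139.8361 L_sun


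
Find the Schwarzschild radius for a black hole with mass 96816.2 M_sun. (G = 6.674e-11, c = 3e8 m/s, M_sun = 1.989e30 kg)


M = 96816.2 * 1.989e30 kg = 1.925674218e+35 kg. rs = 2GM/c^2 = 2 * 6.674e-11 * 1.925674218e+35 / (3e8)^2 = 2.856e+08

2.856e+08 m


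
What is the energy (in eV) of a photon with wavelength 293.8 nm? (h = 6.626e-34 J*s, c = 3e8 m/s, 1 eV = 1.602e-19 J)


E = hc/lambda = 6.626e-34 * 3e8 / 2.938e-07 = 6.766e-19 J = 4.2234 eV

4.2234 eV


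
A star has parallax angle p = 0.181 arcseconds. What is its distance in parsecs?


d = 1/p = 1/0.181 = 5.5249

5.5249 pc


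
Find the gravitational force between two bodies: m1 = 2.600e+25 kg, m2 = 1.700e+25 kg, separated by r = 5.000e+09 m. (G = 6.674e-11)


F = G*m1*m2/r^2 = 6.674e-11 * 2.600e+25 * 1.700e+25 / (5.000e+09)^2 = 6.674e-11 * 4.420e+50 / 2.500e+19 = 1.180e+21

1.180e+21 N


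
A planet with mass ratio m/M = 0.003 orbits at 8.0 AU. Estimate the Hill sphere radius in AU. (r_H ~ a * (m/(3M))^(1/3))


r_H = a * (m/3M)^(1/3) = 8.0 * (0.003/3)^(1/3) = 0.8

0.8 AU


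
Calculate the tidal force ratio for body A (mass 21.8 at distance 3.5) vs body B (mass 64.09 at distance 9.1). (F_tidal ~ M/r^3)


Ratio = (M1/r1^3) / (M2/r2^3) = (21.8/3.5^3) / (64.09/9.1^3) = 5.9784

5.9784


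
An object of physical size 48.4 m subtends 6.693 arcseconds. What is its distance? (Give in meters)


D = size / theta_rad, theta_rad = 6.693 * pi/(180*3600) = 3.245e-05, D = 1.492e+06

1.492e+06 m


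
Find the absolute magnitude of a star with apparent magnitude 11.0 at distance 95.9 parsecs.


M = m - 5*log10(d) + 5 = 11.0 - 5*log10(95.9) + 5 = 6.0909

6.0909


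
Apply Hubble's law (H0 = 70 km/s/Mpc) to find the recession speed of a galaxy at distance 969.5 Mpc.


v = H0 * d = 70 * 969.5 = 67865.0

67865.0 km/s


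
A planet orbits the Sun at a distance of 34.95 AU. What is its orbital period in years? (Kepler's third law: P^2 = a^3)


P = a^(3/2) = 34.95^1.5 = 206.6192

206.6192 years


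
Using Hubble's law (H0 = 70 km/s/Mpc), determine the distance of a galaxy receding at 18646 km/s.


d = v / H0 = 18646 / 70 = 266.3714

266.3714 Mpc


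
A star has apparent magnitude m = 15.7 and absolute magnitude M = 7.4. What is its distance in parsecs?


d = 10^((m - M + 5)/5) = 10^((15.7 - 7.4 + 5)/5) = 457.0882

457.0882 pc


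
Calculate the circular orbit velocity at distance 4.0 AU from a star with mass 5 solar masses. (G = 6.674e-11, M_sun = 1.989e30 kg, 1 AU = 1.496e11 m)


v = sqrt(GM/r) = sqrt(6.674e-11 * 9.945e+30 / 5.984e+11) = 33304.2534

33304.2534 m/s


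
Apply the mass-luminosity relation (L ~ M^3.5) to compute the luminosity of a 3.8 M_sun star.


L/L_sun = (M/M_sun)^3.5 = 3.8^3.5 = 106.9652

106.9652 L_sun


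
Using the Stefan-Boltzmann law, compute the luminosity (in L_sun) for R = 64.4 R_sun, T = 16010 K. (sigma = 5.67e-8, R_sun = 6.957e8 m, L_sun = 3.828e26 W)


R = 64.4 * 6.957e8 m = 4.480308e+10 m. L = 4*pi*R^2*sigma*T^4 = 4*pi*(4.480308e+10)^2 * 5.67e-8 * 16010^4 = 9.396670364e+31 W. L/L_sun = 9.396670364e+31 / 3.828e26 = 245472.0576

245472.0576 L_sun


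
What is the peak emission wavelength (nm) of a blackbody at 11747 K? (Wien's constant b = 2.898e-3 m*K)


lam_max = b / T = 2.898e-3 / 11747 = 2.467e-07 m = 246.7013 nm

246.7013 nm


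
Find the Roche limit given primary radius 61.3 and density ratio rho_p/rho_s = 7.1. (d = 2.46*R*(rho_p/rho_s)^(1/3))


d_Roche = 2.46 * 61.3 * 7.1^(1/3) = 289.8334

289.8334
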